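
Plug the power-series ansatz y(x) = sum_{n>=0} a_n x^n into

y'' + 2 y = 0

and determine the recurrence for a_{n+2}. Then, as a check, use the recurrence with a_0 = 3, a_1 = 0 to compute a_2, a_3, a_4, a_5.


Substitute y = sum_n a_n x^n into y'' + (const) y = 0.
y''(x) = sum_{n>=0} (n+2)(n+1) a_{n+2} x^n.
The ODE becomes sum_n [(n+2)(n+1) a_{n+2} + 2 a_n] x^n = 0.
Setting each coefficient to zero gives the recurrence:
  (n+2)(n+1) a_{n+2} + 2 a_n = 0,
  a_{n+2} = -2 / ((n+1)(n+2)) a_n.

Check with a_0 = 3, a_1 = 0 (apply the recurrence for n = 0, 1, 2, 3): a_0 = 3, a_1 = 0, a_2 = -3, a_3 = 0, a_4 = 1/2, a_5 = 0.

a_{n+2} = -2/((n+1)(n+2)) * a_n; check: a_0 = 3, a_1 = 0, a_2 = -3, a_3 = 0, a_4 = 1/2, a_5 = 0


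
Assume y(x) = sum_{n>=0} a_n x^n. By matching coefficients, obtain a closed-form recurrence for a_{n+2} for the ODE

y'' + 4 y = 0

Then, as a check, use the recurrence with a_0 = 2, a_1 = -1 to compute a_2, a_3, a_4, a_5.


Substitute y = sum_n a_n x^n into y'' + (const) y = 0.
y''(x) = sum_{n>=0} (n+2)(n+1) a_{n+2} x^n.
The ODE becomes sum_n [(n+2)(n+1) a_{n+2} + 4 a_n] x^n = 0.
Setting each coefficient to zero gives the recurrence:
  (n+2)(n+1) a_{n+2} + 4 a_n = 0,
  a_{n+2} = -4 / ((n+1)(n+2)) a_n.

Check with a_0 = 2, a_1 = -1 (apply the recurrence for n = 0, 1, 2, 3): a_0 = 2, a_1 = -1, a_2 = -4, a_3 = 2/3, a_4 = 4/3, a_5 = -2/15.

a_{n+2} = -4/((n+1)(n+2)) * a_n; check: a_0 = 2, a_1 = -1, a_2 = -4, a_3 = 2/3, a_4 = 4/3, a_5 = -2/15


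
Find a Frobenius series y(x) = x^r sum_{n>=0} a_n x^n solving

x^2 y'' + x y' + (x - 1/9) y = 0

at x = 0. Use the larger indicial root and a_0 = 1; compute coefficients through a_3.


Write in Frobenius form y'' + (p(x)/x) y' + (q(x)/x^2) y = 0:
  p(x) = 1,  q(x) = x - 1/9.
Indicial equation: r(r-1) + (1) r + (-1/9) = 0 -> roots r_1 = 1/3, r_2 = -1/3.
Take r = r_1 = 1/3. Let y(x) = x^r sum_{n>=0} a_n x^n with a_0 = 1.
Substitute y = x^r sum a_n x^n and match x^{r+n}. The recurrence is
  D(n) a_n + 1 a_{n-1} = 0,  where D(n) = (r+n)(r+n-1) + (1)(r+n) + (-1/9).
  a_n = -1 / D(n) * a_{n-1}.
Since the indicial polynomial factors as (r - r_1)(r - r_2), D(n) = (r_1 + n - r_1)(r_1 + n - r_2) = n(n + 2/3).
Evaluating step by step (a_0 = 1):
  n = 1: D(1) = 1(1 + 2/3) = 5/3; numerator = -1(1) = -1; a_1 = (-1)/(5/3) = -3/5
  n = 2: D(2) = 2(2 + 2/3) = 16/3; numerator = -1(-3/5) = 3/5; a_2 = (3/5)/(16/3) = 9/80
  n = 3: D(3) = 3(3 + 2/3) = 11; numerator = -1(9/80) = -9/80; a_3 = (-9/80)/(11) = -9/880

r = 1/3; a_0 = 1; a_1 = -3/5; a_2 = 9/80; a_3 = -9/880


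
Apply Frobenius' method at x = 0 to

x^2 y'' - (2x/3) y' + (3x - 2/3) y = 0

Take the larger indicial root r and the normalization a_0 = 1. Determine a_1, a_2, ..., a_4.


Write in Frobenius form y'' + (p(x)/x) y' + (q(x)/x^2) y = 0:
  p(x) = -2/3,  q(x) = 3x - 2/3.
Indicial equation: r(r-1) + (-2/3) r + (-2/3) = 0 -> roots r_1 = 2, r_2 = -1/3.
Take r = r_1 = 2. Let y(x) = x^r sum_{n>=0} a_n x^n with a_0 = 1.
Substitute y = x^r sum a_n x^n and match x^{r+n}. The recurrence is
  D(n) a_n + 3 a_{n-1} = 0,  where D(n) = (r+n)(r+n-1) + (-2/3)(r+n) + (-2/3).
  a_n = -3 / D(n) * a_{n-1}.
Since the indicial polynomial factors as (r - r_1)(r - r_2), D(n) = (r_1 + n - r_1)(r_1 + n - r_2) = n(n + 7/3).
Evaluating step by step (a_0 = 1):
  n = 1: D(1) = 1(1 + 7/3) = 10/3; numerator = -3(1) = -3; a_1 = (-3)/(10/3) = -9/10
  n = 2: D(2) = 2(2 + 7/3) = 26/3; numerator = -3(-9/10) = 27/10; a_2 = (27/10)/(26/3) = 81/260
  n = 3: D(3) = 3(3 + 7/3) = 16; numerator = -3(81/260) = -243/260; a_3 = (-243/260)/(16) = -243/4160
  n = 4: D(4) = 4(4 + 7/3) = 76/3; numerator = -3(-243/4160) = 729/4160; a_4 = (729/4160)/(76/3) = 2187/316160

r = 2; a_0 = 1; a_1 = -9/10; a_2 = 81/260; a_3 = -243/4160; a_4 = 2187/316160


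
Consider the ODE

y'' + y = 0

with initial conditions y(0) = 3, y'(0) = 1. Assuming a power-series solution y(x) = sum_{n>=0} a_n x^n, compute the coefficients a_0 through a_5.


Ansatz: y(x) = sum_{n>=0} a_n x^n, so y'(x) = sum_{n>=1} n a_n x^(n-1) and y''(x) = sum_{n>=2} n(n-1) a_n x^(n-2).
Substitute into P(x) y'' + Q(x) y' + R(x) y = 0 with P(x) = 1, Q(x) = 0, R(x) = 1, and match powers of x.
Initial conditions: a_0 = 3, a_1 = 1.
Setting the coefficient of each power of x to zero and solving order by order (substituting the coefficients already found):
  x^0: 2 a_2 + a_0 = 0  ->  2 a_2 = -a_0 = -3  ->  a_2 = -3/2
  x^1: 6 a_3 + a_1 = 0  ->  6 a_3 = -a_1 = -1  ->  a_3 = -1/6
  x^2: 12 a_4 + a_2 = 0  ->  12 a_4 = -a_2 = 3/2  ->  a_4 = 1/8
  x^3: 20 a_5 + a_3 = 0  ->  20 a_5 = -a_3 = 1/6  ->  a_5 = 1/120
Truncated series: y(x) = 3 + x - (3/2) x^2 - (1/6) x^3 + (1/8) x^4 + (1/120) x^5 + O(x^6).

a_0 = 3; a_1 = 1; a_2 = -3/2; a_3 = -1/6; a_4 = 1/8; a_5 = 1/120


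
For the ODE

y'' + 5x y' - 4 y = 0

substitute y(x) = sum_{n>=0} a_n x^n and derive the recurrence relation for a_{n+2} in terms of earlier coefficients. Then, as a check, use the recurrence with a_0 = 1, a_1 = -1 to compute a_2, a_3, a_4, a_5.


Substitute y = sum_n a_n x^n.
y''(x) has coefficient (n+2)(n+1) a_{n+2} at x^n;
5 x y'(x) has coefficient 5 n a_n at x^n (shift);
-4 y(x) has coefficient -4 a_n at x^n.
Matching x^n: (n+2)(n+1) a_{n+2} + (5n - 4) a_n = 0.
Thus a_{n+2} = (-5n + 4) / ((n+1)(n+2)) * a_n.

Check with a_0 = 1, a_1 = -1 (apply the recurrence for n = 0, 1, 2, 3): a_0 = 1, a_1 = -1, a_2 = 2, a_3 = 1/6, a_4 = -1, a_5 = -11/120.

a_(n+2) = (-5n + 4) / ((n+1)(n+2)) * a_n; check: a_0 = 1, a_1 = -1, a_2 = 2, a_3 = 1/6, a_4 = -1, a_5 = -11/120


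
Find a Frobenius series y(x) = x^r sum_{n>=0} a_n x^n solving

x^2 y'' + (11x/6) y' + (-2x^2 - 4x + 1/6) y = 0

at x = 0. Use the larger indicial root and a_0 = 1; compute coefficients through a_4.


Write in Frobenius form y'' + (p(x)/x) y' + (q(x)/x^2) y = 0:
  p(x) = 11/6,  q(x) = -2x^2 - 4x + 1/6.
Indicial equation: r(r-1) + (11/6) r + (1/6) = 0 -> roots r_1 = -1/3, r_2 = -1/2.
Take r = r_1 = -1/3. Let y(x) = x^r sum_{n>=0} a_n x^n with a_0 = 1.
Substitute y = x^r sum a_n x^n and match x^{r+n}. The recurrence is
  D(n) a_n - 4 a_{n-1} - 2 a_{n-2} = 0,  where D(n) = (r+n)(r+n-1) + (11/6)(r+n) + (1/6).
  a_n = [4 a_{n-1} + 2 a_{n-2}] / D(n).
Since the indicial polynomial factors as (r - r_1)(r - r_2), D(n) = (r_1 + n - r_1)(r_1 + n - r_2) = n(n + 1/6).
Evaluating step by step (a_0 = 1):
  n = 1: D(1) = 1(1 + 1/6) = 7/6; numerator = 4(1) = 4; a_1 = (4)/(7/6) = 24/7
  n = 2: D(2) = 2(2 + 1/6) = 13/3; numerator = 4(24/7) + 2(1) = 110/7; a_2 = (110/7)/(13/3) = 330/91
  n = 3: D(3) = 3(3 + 1/6) = 19/2; numerator = 4(330/91) + 2(24/7) = 1944/91; a_3 = (1944/91)/(19/2) = 3888/1729
  n = 4: D(4) = 4(4 + 1/6) = 50/3; numerator = 4(3888/1729) + 2(330/91) = 28092/1729; a_4 = (28092/1729)/(50/3) = 42138/43225

r = -1/3; a_0 = 1; a_1 = 24/7; a_2 = 330/91; a_3 = 3888/1729; a_4 = 42138/43225


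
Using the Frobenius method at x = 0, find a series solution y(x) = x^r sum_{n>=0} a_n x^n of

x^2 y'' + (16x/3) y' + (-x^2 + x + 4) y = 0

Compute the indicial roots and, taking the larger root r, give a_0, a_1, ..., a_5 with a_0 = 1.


Write in Frobenius form y'' + (p(x)/x) y' + (q(x)/x^2) y = 0:
  p(x) = 16/3,  q(x) = -x^2 + x + 4.
Indicial equation: r(r-1) + (16/3) r + (4) = 0 -> roots r_1 = -4/3, r_2 = -3.
Take r = r_1 = -4/3. Let y(x) = x^r sum_{n>=0} a_n x^n with a_0 = 1.
Substitute y = x^r sum a_n x^n and match x^{r+n}. The recurrence is
  D(n) a_n + 1 a_{n-1} - 1 a_{n-2} = 0,  where D(n) = (r+n)(r+n-1) + (16/3)(r+n) + (4).
  a_n = [-1 a_{n-1} + 1 a_{n-2}] / D(n).
Since the indicial polynomial factors as (r - r_1)(r - r_2), D(n) = (r_1 + n - r_1)(r_1 + n - r_2) = n(n + 5/3).
Evaluating step by step (a_0 = 1):
  n = 1: D(1) = 1(1 + 5/3) = 8/3; numerator = -1(1) = -1; a_1 = (-1)/(8/3) = -3/8
  n = 2: D(2) = 2(2 + 5/3) = 22/3; numerator = -1(-3/8) + 1(1) = 11/8; a_2 = (11/8)/(22/3) = 3/16
  n = 3: D(3) = 3(3 + 5/3) = 14; numerator = -1(3/16) + 1(-3/8) = -9/16; a_3 = (-9/16)/(14) = -9/224
  n = 4: D(4) = 4(4 + 5/3) = 68/3; numerator = -1(-9/224) + 1(3/16) = 51/224; a_4 = (51/224)/(68/3) = 9/896
  n = 5: D(5) = 5(5 + 5/3) = 100/3; numerator = -1(9/896) + 1(-9/224) = -45/896; a_5 = (-45/896)/(100/3) = -27/17920

r = -4/3; a_0 = 1; a_1 = -3/8; a_2 = 3/16; a_3 = -9/224; a_4 = 9/896; a_5 = -27/17920


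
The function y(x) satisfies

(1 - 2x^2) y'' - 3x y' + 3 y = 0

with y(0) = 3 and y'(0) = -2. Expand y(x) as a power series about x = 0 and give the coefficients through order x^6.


Ansatz: y(x) = sum_{n>=0} a_n x^n, so y'(x) = sum_{n>=1} n a_n x^(n-1) and y''(x) = sum_{n>=2} n(n-1) a_n x^(n-2).
Substitute into P(x) y'' + Q(x) y' + R(x) y = 0 with P(x) = 1 - 2x^2, Q(x) = -3x, R(x) = 3, and match powers of x.
Initial conditions: a_0 = 3, a_1 = -2.
Setting the coefficient of each power of x to zero and solving order by order (substituting the coefficients already found):
  x^0: 2 a_2 + 3 a_0 = 0  ->  2 a_2 = -3 a_0 = -9  ->  a_2 = -9/2
  x^1: 6 a_3 = 0  ->  a_3 = 0
  x^2: 12 a_4 - 7 a_2 = 0  ->  12 a_4 = 7 a_2 = -63/2  ->  a_4 = -21/8
  x^3: 20 a_5 - 18 a_3 = 0  ->  20 a_5 = 18 a_3 = 0  ->  a_5 = 0
  x^4: 30 a_6 - 33 a_4 = 0  ->  30 a_6 = 33 a_4 = -693/8  ->  a_6 = -231/80
Truncated series: y(x) = 3 - 2 x - (9/2) x^2 - (21/8) x^4 - (231/80) x^6 + O(x^7).

a_0 = 3; a_1 = -2; a_2 = -9/2; a_3 = 0; a_4 = -21/8; a_5 = 0; a_6 = -231/80


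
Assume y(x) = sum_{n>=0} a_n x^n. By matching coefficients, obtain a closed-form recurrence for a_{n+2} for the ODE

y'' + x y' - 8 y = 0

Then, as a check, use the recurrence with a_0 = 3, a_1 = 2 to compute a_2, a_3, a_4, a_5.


Substitute y = sum_n a_n x^n.
y''(x) has coefficient (n+2)(n+1) a_{n+2} at x^n;
x y'(x) has coefficient n a_n at x^n (shift);
-8 y(x) has coefficient -8 a_n at x^n.
Matching x^n: (n+2)(n+1) a_{n+2} + (n - 8) a_n = 0.
Thus a_{n+2} = (-n + 8) / ((n+1)(n+2)) * a_n.

Check with a_0 = 3, a_1 = 2 (apply the recurrence for n = 0, 1, 2, 3): a_0 = 3, a_1 = 2, a_2 = 12, a_3 = 7/3, a_4 = 6, a_5 = 7/12.

a_(n+2) = (-n + 8) / ((n+1)(n+2)) * a_n; check: a_0 = 3, a_1 = 2, a_2 = 12, a_3 = 7/3, a_4 = 6, a_5 = 7/12


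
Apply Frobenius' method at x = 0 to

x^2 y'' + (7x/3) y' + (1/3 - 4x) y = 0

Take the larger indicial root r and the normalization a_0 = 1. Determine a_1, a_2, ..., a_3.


Write in Frobenius form y'' + (p(x)/x) y' + (q(x)/x^2) y = 0:
  p(x) = 7/3,  q(x) = 1/3 - 4x.
Indicial equation: r(r-1) + (7/3) r + (1/3) = 0 -> roots r_1 = -1/3, r_2 = -1.
Take r = r_1 = -1/3. Let y(x) = x^r sum_{n>=0} a_n x^n with a_0 = 1.
Substitute y = x^r sum a_n x^n and match x^{r+n}. The recurrence is
  D(n) a_n - 4 a_{n-1} = 0,  where D(n) = (r+n)(r+n-1) + (7/3)(r+n) + (1/3).
  a_n = 4 / D(n) * a_{n-1}.
Since the indicial polynomial factors as (r - r_1)(r - r_2), D(n) = (r_1 + n - r_1)(r_1 + n - r_2) = n(n + 2/3).
Evaluating step by step (a_0 = 1):
  n = 1: D(1) = 1(1 + 2/3) = 5/3; numerator = 4(1) = 4; a_1 = (4)/(5/3) = 12/5
  n = 2: D(2) = 2(2 + 2/3) = 16/3; numerator = 4(12/5) = 48/5; a_2 = (48/5)/(16/3) = 9/5
  n = 3: D(3) = 3(3 + 2/3) = 11; numerator = 4(9/5) = 36/5; a_3 = (36/5)/(11) = 36/55

r = -1/3; a_0 = 1; a_1 = 12/5; a_2 = 9/5; a_3 = 36/55


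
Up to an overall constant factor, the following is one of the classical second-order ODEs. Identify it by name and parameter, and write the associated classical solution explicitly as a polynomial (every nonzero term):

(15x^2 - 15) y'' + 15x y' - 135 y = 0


All three coefficients share the factor -15; dividing through by -15 gives  (1 - x^2) y'' - x y' + 9 y = 0.
This matches the Chebyshev equation (1 - x^2) y'' - x y' + n^2 y = 0 (note the -x y' term, not -2x y') with n^2 = 9, so n = 3; the polynomial solution is T_3(x).
With y = sum_k a_k x^k, matching x^k gives (k+2)(k+1) a_{k+2} = (k^2 - n^2) a_k = (k - 3)(k + 3) a_k. The right side vanishes at k = 3, so the series with the parity of 3 terminates at degree 3.
Standard normalization: leading coefficient of T_n is 2^(n-1), so a_3 = 2^2 = 4. Work downward with a_k = (k+1)(k+2) a_{k+2} / ((k - 3)(k + 3)):
  a_1 = (2)(3)(4) / ((1 - 3)(1 + 3)) = 24/(-8) = -3
Hence T_3(x) = 4 x^3 - 3 x.

T_3(x); series = 4 x^3 - 3 x


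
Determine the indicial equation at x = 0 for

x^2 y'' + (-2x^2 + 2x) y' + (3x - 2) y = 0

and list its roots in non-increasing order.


Divide by x^2 to reach normal form y'' + P_1(x) y' + P_2(x) y = 0 with P_1(x) = -2 + 2/x and P_2(x) = 3/x - 2/x^2.
x = 0 is a singular point because the y'-coefficient -2 + 2/x has a pole at x = 0 and the y-coefficient 3/x - 2/x^2 has a pole at x = 0.
It is a regular singular point because x P_1(x) = p(x) = 2 - 2x and x^2 P_2(x) = q(x) = 3x - 2 are polynomials, hence analytic at x = 0.
p(0) = 2,  q(0) = -2.
Indicial equation: r(r-1) + p(0) r + q(0) = 0, i.e. r^2 + (p(0) - 1) r + q(0) = 0, i.e. r^2 + 1 r - 2 = 0.
Discriminant: (1)^2 - 4(-2) = 9, so r = (-1 ± 3)/2.
Solving: r_1 = 1, r_2 = -2.

indicial: r^2 + 1 r - 2 = 0; roots r_1 = 1, r_2 = -2


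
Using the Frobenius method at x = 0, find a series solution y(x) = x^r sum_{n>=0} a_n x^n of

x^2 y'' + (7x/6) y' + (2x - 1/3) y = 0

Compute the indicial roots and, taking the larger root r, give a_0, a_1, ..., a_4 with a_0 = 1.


Write in Frobenius form y'' + (p(x)/x) y' + (q(x)/x^2) y = 0:
  p(x) = 7/6,  q(x) = 2x - 1/3.
Indicial equation: r(r-1) + (7/6) r + (-1/3) = 0 -> roots r_1 = 1/2, r_2 = -2/3.
Take r = r_1 = 1/2. Let y(x) = x^r sum_{n>=0} a_n x^n with a_0 = 1.
Substitute y = x^r sum a_n x^n and match x^{r+n}. The recurrence is
  D(n) a_n + 2 a_{n-1} = 0,  where D(n) = (r+n)(r+n-1) + (7/6)(r+n) + (-1/3).
  a_n = -2 / D(n) * a_{n-1}.
Since the indicial polynomial factors as (r - r_1)(r - r_2), D(n) = (r_1 + n - r_1)(r_1 + n - r_2) = n(n + 7/6).
Evaluating step by step (a_0 = 1):
  n = 1: D(1) = 1(1 + 7/6) = 13/6; numerator = -2(1) = -2; a_1 = (-2)/(13/6) = -12/13
  n = 2: D(2) = 2(2 + 7/6) = 19/3; numerator = -2(-12/13) = 24/13; a_2 = (24/13)/(19/3) = 72/247
  n = 3: D(3) = 3(3 + 7/6) = 25/2; numerator = -2(72/247) = -144/247; a_3 = (-144/247)/(25/2) = -288/6175
  n = 4: D(4) = 4(4 + 7/6) = 62/3; numerator = -2(-288/6175) = 576/6175; a_4 = (576/6175)/(62/3) = 864/191425

r = 1/2; a_0 = 1; a_1 = -12/13; a_2 = 72/247; a_3 = -288/6175; a_4 = 864/191425


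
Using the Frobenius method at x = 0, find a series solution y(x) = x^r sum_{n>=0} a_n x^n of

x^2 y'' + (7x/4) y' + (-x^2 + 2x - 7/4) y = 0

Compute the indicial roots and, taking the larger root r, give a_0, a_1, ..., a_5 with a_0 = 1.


Write in Frobenius form y'' + (p(x)/x) y' + (q(x)/x^2) y = 0:
  p(x) = 7/4,  q(x) = -x^2 + 2x - 7/4.
Indicial equation: r(r-1) + (7/4) r + (-7/4) = 0 -> roots r_1 = 1, r_2 = -7/4.
Take r = r_1 = 1. Let y(x) = x^r sum_{n>=0} a_n x^n with a_0 = 1.
Substitute y = x^r sum a_n x^n and match x^{r+n}. The recurrence is
  D(n) a_n + 2 a_{n-1} - 1 a_{n-2} = 0,  where D(n) = (r+n)(r+n-1) + (7/4)(r+n) + (-7/4).
  a_n = [-2 a_{n-1} + 1 a_{n-2}] / D(n).
Since the indicial polynomial factors as (r - r_1)(r - r_2), D(n) = (r_1 + n - r_1)(r_1 + n - r_2) = n(n + 11/4).
Evaluating step by step (a_0 = 1):
  n = 1: D(1) = 1(1 + 11/4) = 15/4; numerator = -2(1) = -2; a_1 = (-2)/(15/4) = -8/15
  n = 2: D(2) = 2(2 + 11/4) = 19/2; numerator = -2(-8/15) + 1(1) = 31/15; a_2 = (31/15)/(19/2) = 62/285
  n = 3: D(3) = 3(3 + 11/4) = 69/4; numerator = -2(62/285) + 1(-8/15) = -92/95; a_3 = (-92/95)/(69/4) = -16/285
  n = 4: D(4) = 4(4 + 11/4) = 27; numerator = -2(-16/285) + 1(62/285) = 94/285; a_4 = (94/285)/(27) = 94/7695
  n = 5: D(5) = 5(5 + 11/4) = 155/4; numerator = -2(94/7695) + 1(-16/285) = -124/1539; a_5 = (-124/1539)/(155/4) = -16/7695

r = 1; a_0 = 1; a_1 = -8/15; a_2 = 62/285; a_3 = -16/285; a_4 = 94/7695; a_5 = -16/7695


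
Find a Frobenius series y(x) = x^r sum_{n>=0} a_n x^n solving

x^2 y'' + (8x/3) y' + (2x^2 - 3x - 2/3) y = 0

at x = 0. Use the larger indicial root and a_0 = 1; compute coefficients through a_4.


Write in Frobenius form y'' + (p(x)/x) y' + (q(x)/x^2) y = 0:
  p(x) = 8/3,  q(x) = 2x^2 - 3x - 2/3.
Indicial equation: r(r-1) + (8/3) r + (-2/3) = 0 -> roots r_1 = 1/3, r_2 = -2.
Take r = r_1 = 1/3. Let y(x) = x^r sum_{n>=0} a_n x^n with a_0 = 1.
Substitute y = x^r sum a_n x^n and match x^{r+n}. The recurrence is
  D(n) a_n - 3 a_{n-1} + 2 a_{n-2} = 0,  where D(n) = (r+n)(r+n-1) + (8/3)(r+n) + (-2/3).
  a_n = [3 a_{n-1} - 2 a_{n-2}] / D(n).
Since the indicial polynomial factors as (r - r_1)(r - r_2), D(n) = (r_1 + n - r_1)(r_1 + n - r_2) = n(n + 7/3).
Evaluating step by step (a_0 = 1):
  n = 1: D(1) = 1(1 + 7/3) = 10/3; numerator = 3(1) = 3; a_1 = (3)/(10/3) = 9/10
  n = 2: D(2) = 2(2 + 7/3) = 26/3; numerator = 3(9/10) - 2(1) = 7/10; a_2 = (7/10)/(26/3) = 21/260
  n = 3: D(3) = 3(3 + 7/3) = 16; numerator = 3(21/260) - 2(9/10) = -81/52; a_3 = (-81/52)/(16) = -81/832
  n = 4: D(4) = 4(4 + 7/3) = 76/3; numerator = 3(-81/832) - 2(21/260) = -1887/4160; a_4 = (-1887/4160)/(76/3) = -5661/316160

r = 1/3; a_0 = 1; a_1 = 9/10; a_2 = 21/260; a_3 = -81/832; a_4 = -5661/316160


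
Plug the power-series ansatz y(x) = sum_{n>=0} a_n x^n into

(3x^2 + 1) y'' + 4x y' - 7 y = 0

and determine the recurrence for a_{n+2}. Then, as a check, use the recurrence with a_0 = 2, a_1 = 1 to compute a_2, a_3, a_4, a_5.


Substitute y = sum_n a_n x^n.
(1 + 3 x^2) y'' contributes (n+2)(n+1) a_{n+2} + 3 n(n-1) a_n at x^n.
4 x y'(x) contributes 4 n a_n at x^n.
-7 y(x) contributes -7 a_n at x^n.
Matching x^n: (n+2)(n+1) a_{n+2} + (3 n(n-1) + 4 n - 7) a_n = 0.
Thus a_{n+2} = (-3 n(n-1) - 4 n + 7) / ((n+1)(n+2)) * a_n.

Check with a_0 = 2, a_1 = 1 (apply the recurrence for n = 0, 1, 2, 3): a_0 = 2, a_1 = 1, a_2 = 7, a_3 = 1/2, a_4 = -49/12, a_5 = -23/40.

a_(n+2) = (-3 n(n-1) - 4 n + 7) / ((n+1)(n+2)) * a_n; check: a_0 = 2, a_1 = 1, a_2 = 7, a_3 = 1/2, a_4 = -49/12, a_5 = -23/40


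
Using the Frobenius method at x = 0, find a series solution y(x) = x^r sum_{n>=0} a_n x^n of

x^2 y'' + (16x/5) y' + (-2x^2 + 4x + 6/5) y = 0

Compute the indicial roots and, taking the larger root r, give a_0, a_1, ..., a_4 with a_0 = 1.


Write in Frobenius form y'' + (p(x)/x) y' + (q(x)/x^2) y = 0:
  p(x) = 16/5,  q(x) = -2x^2 + 4x + 6/5.
Indicial equation: r(r-1) + (16/5) r + (6/5) = 0 -> roots r_1 = -1, r_2 = -6/5.
Take r = r_1 = -1. Let y(x) = x^r sum_{n>=0} a_n x^n with a_0 = 1.
Substitute y = x^r sum a_n x^n and match x^{r+n}. The recurrence is
  D(n) a_n + 4 a_{n-1} - 2 a_{n-2} = 0,  where D(n) = (r+n)(r+n-1) + (16/5)(r+n) + (6/5).
  a_n = [-4 a_{n-1} + 2 a_{n-2}] / D(n).
Since the indicial polynomial factors as (r - r_1)(r - r_2), D(n) = (r_1 + n - r_1)(r_1 + n - r_2) = n(n + 1/5).
Evaluating step by step (a_0 = 1):
  n = 1: D(1) = 1(1 + 1/5) = 6/5; numerator = -4(1) = -4; a_1 = (-4)/(6/5) = -10/3
  n = 2: D(2) = 2(2 + 1/5) = 22/5; numerator = -4(-10/3) + 2(1) = 46/3; a_2 = (46/3)/(22/5) = 115/33
  n = 3: D(3) = 3(3 + 1/5) = 48/5; numerator = -4(115/33) + 2(-10/3) = -680/33; a_3 = (-680/33)/(48/5) = -425/198
  n = 4: D(4) = 4(4 + 1/5) = 84/5; numerator = -4(-425/198) + 2(115/33) = 140/9; a_4 = (140/9)/(84/5) = 25/27

r = -1; a_0 = 1; a_1 = -10/3; a_2 = 115/33; a_3 = -425/198; a_4 = 25/27


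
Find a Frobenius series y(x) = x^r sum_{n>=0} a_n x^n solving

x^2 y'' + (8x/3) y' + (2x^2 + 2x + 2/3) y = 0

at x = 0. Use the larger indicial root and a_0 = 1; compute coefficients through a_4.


Write in Frobenius form y'' + (p(x)/x) y' + (q(x)/x^2) y = 0:
  p(x) = 8/3,  q(x) = 2x^2 + 2x + 2/3.
Indicial equation: r(r-1) + (8/3) r + (2/3) = 0 -> roots r_1 = -2/3, r_2 = -1.
Take r = r_1 = -2/3. Let y(x) = x^r sum_{n>=0} a_n x^n with a_0 = 1.
Substitute y = x^r sum a_n x^n and match x^{r+n}. The recurrence is
  D(n) a_n + 2 a_{n-1} + 2 a_{n-2} = 0,  where D(n) = (r+n)(r+n-1) + (8/3)(r+n) + (2/3).
  a_n = [-2 a_{n-1} - 2 a_{n-2}] / D(n).
Since the indicial polynomial factors as (r - r_1)(r - r_2), D(n) = (r_1 + n - r_1)(r_1 + n - r_2) = n(n + 1/3).
Evaluating step by step (a_0 = 1):
  n = 1: D(1) = 1(1 + 1/3) = 4/3; numerator = -2(1) = -2; a_1 = (-2)/(4/3) = -3/2
  n = 2: D(2) = 2(2 + 1/3) = 14/3; numerator = -2(-3/2) - 2(1) = 1; a_2 = (1)/(14/3) = 3/14
  n = 3: D(3) = 3(3 + 1/3) = 10; numerator = -2(3/14) - 2(-3/2) = 18/7; a_3 = (18/7)/(10) = 9/35
  n = 4: D(4) = 4(4 + 1/3) = 52/3; numerator = -2(9/35) - 2(3/14) = -33/35; a_4 = (-33/35)/(52/3) = -99/1820

r = -2/3; a_0 = 1; a_1 = -3/2; a_2 = 3/14; a_3 = 9/35; a_4 = -99/1820


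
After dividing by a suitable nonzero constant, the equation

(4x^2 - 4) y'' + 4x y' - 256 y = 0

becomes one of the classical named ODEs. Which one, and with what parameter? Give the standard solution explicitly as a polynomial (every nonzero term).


All three coefficients share the factor -4; dividing through by -4 gives  (1 - x^2) y'' - x y' + 64 y = 0.
This matches the Chebyshev equation (1 - x^2) y'' - x y' + n^2 y = 0 (note the -x y' term, not -2x y') with n^2 = 64, so n = 8; the polynomial solution is T_8(x).
With y = sum_k a_k x^k, matching x^k gives (k+2)(k+1) a_{k+2} = (k^2 - n^2) a_k = (k - 8)(k + 8) a_k. The right side vanishes at k = 8, so the series with the parity of 8 terminates at degree 8.
Standard normalization: leading coefficient of T_n is 2^(n-1), so a_8 = 2^7 = 128. Work downward with a_k = (k+1)(k+2) a_{k+2} / ((k - 8)(k + 8)):
  a_6 = (7)(8)(128) / ((6 - 8)(6 + 8)) = 7168/(-28) = -256
  a_4 = (5)(6)(-256) / ((4 - 8)(4 + 8)) = -7680/(-48) = 160
  a_2 = (3)(4)(160) / ((2 - 8)(2 + 8)) = 1920/(-60) = -32
  a_0 = (1)(2)(-32) / ((0 - 8)(0 + 8)) = -64/(-64) = 1
Hence T_8(x) = 128 x^8 - 256 x^6 + 160 x^4 - 32 x^2 + 1.

T_8(x); series = 128 x^8 - 256 x^6 + 160 x^4 - 32 x^2 + 1


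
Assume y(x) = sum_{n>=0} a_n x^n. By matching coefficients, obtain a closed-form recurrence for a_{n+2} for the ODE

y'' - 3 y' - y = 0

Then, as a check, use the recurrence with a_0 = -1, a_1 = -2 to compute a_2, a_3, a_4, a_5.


Substitute y = sum_n a_n x^n.
y''(x) has coefficient (n+2)(n+1) a_{n+2} at x^n;
-3 y'(x) has coefficient -3 (n+1) a_{n+1} at x^n;
-y(x) has coefficient -1 a_n at x^n.
Matching x^n: (n+2)(n+1) a_{n+2} - 3 (n+1) a_{n+1} - 1 a_n = 0.
Thus a_{n+2} = [3 (n+1) a_{n+1} + 1 a_n] / ((n+1)(n+2)).

Check with a_0 = -1, a_1 = -2 (apply the recurrence for n = 0, 1, 2, 3): a_0 = -1, a_1 = -2, a_2 = -7/2, a_3 = -23/6, a_4 = -19/6, a_5 = -251/120.

a_(n+2) = [3 (n+1) a_(n+1) + 1 a_n] / ((n+1)(n+2)); check: a_0 = -1, a_1 = -2, a_2 = -7/2, a_3 = -23/6, a_4 = -19/6, a_5 = -251/120


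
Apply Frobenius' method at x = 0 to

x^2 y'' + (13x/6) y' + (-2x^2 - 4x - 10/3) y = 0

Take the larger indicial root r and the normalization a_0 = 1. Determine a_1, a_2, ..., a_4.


Write in Frobenius form y'' + (p(x)/x) y' + (q(x)/x^2) y = 0:
  p(x) = 13/6,  q(x) = -2x^2 - 4x - 10/3.
Indicial equation: r(r-1) + (13/6) r + (-10/3) = 0 -> roots r_1 = 4/3, r_2 = -5/2.
Take r = r_1 = 4/3. Let y(x) = x^r sum_{n>=0} a_n x^n with a_0 = 1.
Substitute y = x^r sum a_n x^n and match x^{r+n}. The recurrence is
  D(n) a_n - 4 a_{n-1} - 2 a_{n-2} = 0,  where D(n) = (r+n)(r+n-1) + (13/6)(r+n) + (-10/3).
  a_n = [4 a_{n-1} + 2 a_{n-2}] / D(n).
Since the indicial polynomial factors as (r - r_1)(r - r_2), D(n) = (r_1 + n - r_1)(r_1 + n - r_2) = n(n + 23/6).
Evaluating step by step (a_0 = 1):
  n = 1: D(1) = 1(1 + 23/6) = 29/6; numerator = 4(1) = 4; a_1 = (4)/(29/6) = 24/29
  n = 2: D(2) = 2(2 + 23/6) = 35/3; numerator = 4(24/29) + 2(1) = 154/29; a_2 = (154/29)/(35/3) = 66/145
  n = 3: D(3) = 3(3 + 23/6) = 41/2; numerator = 4(66/145) + 2(24/29) = 504/145; a_3 = (504/145)/(41/2) = 1008/5945
  n = 4: D(4) = 4(4 + 23/6) = 94/3; numerator = 4(1008/5945) + 2(66/145) = 9444/5945; a_4 = (9444/5945)/(94/3) = 14166/279415

r = 4/3; a_0 = 1; a_1 = 24/29; a_2 = 66/145; a_3 = 1008/5945; a_4 = 14166/279415


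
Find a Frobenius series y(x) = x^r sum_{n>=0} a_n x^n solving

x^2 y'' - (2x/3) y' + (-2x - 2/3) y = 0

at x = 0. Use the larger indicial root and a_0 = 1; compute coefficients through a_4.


Write in Frobenius form y'' + (p(x)/x) y' + (q(x)/x^2) y = 0:
  p(x) = -2/3,  q(x) = -2x - 2/3.
Indicial equation: r(r-1) + (-2/3) r + (-2/3) = 0 -> roots r_1 = 2, r_2 = -1/3.
Take r = r_1 = 2. Let y(x) = x^r sum_{n>=0} a_n x^n with a_0 = 1.
Substitute y = x^r sum a_n x^n and match x^{r+n}. The recurrence is
  D(n) a_n - 2 a_{n-1} = 0,  where D(n) = (r+n)(r+n-1) + (-2/3)(r+n) + (-2/3).
  a_n = 2 / D(n) * a_{n-1}.
Since the indicial polynomial factors as (r - r_1)(r - r_2), D(n) = (r_1 + n - r_1)(r_1 + n - r_2) = n(n + 7/3).
Evaluating step by step (a_0 = 1):
  n = 1: D(1) = 1(1 + 7/3) = 10/3; numerator = 2(1) = 2; a_1 = (2)/(10/3) = 3/5
  n = 2: D(2) = 2(2 + 7/3) = 26/3; numerator = 2(3/5) = 6/5; a_2 = (6/5)/(26/3) = 9/65
  n = 3: D(3) = 3(3 + 7/3) = 16; numerator = 2(9/65) = 18/65; a_3 = (18/65)/(16) = 9/520
  n = 4: D(4) = 4(4 + 7/3) = 76/3; numerator = 2(9/520) = 9/260; a_4 = (9/260)/(76/3) = 27/19760

r = 2; a_0 = 1; a_1 = 3/5; a_2 = 9/65; a_3 = 9/520; a_4 = 27/19760


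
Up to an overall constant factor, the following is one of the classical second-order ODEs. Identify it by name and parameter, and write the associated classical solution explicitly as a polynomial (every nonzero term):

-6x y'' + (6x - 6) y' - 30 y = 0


All three coefficients share the factor -6; dividing through by -6 gives  x y'' + (1 - x) y' + 5 y = 0.
This matches the Laguerre equation x y'' + (1 - x) y' + n y = 0 with n = 5; the polynomial solution is L_5(x).
With y = sum_k a_k x^k, matching x^k gives (k+1)k a_{k+1} + (k+1) a_{k+1} - k a_k + n a_k = 0, i.e. (k+1)^2 a_{k+1} = (k - n) a_k = (k - 5) a_k. The right side vanishes at k = 5, so the series terminates at degree 5.
Standard normalization L_n(0) = 1 gives a_0 = 1. Work upward with a_{k+1} = (k - 5) a_k / (k+1)^2:
  a_1 = (0 - 5)(1) / 1^2 = -5/1 = -5
  a_2 = (1 - 5)(-5) / 2^2 = 20/4 = 5
  a_3 = (2 - 5)(5) / 3^2 = -15/9 = -5/3
  a_4 = (3 - 5)(-5/3) / 4^2 = (10/3)/16 = 5/24
  a_5 = (4 - 5)(5/24) / 5^2 = (-5/24)/25 = -1/120
Hence L_5(x) = -x^5/120 + 5 x^4/24 - 5 x^3/3 + 5 x^2 - 5 x + 1.

L_5(x); series = -x^5/120 + 5 x^4/24 - 5 x^3/3 + 5 x^2 - 5 x + 1


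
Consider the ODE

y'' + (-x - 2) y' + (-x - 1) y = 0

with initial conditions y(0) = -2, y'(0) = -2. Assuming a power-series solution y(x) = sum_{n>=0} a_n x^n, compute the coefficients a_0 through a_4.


Ansatz: y(x) = sum_{n>=0} a_n x^n, so y'(x) = sum_{n>=1} n a_n x^(n-1) and y''(x) = sum_{n>=2} n(n-1) a_n x^(n-2).
Substitute into P(x) y'' + Q(x) y' + R(x) y = 0 with P(x) = 1, Q(x) = -x - 2, R(x) = -x - 1, and match powers of x.
Initial conditions: a_0 = -2, a_1 = -2.
Setting the coefficient of each power of x to zero and solving order by order (substituting the coefficients already found):
  x^0: 2 a_2 - 2 a_1 - a_0 = 0  ->  2 a_2 = 2 a_1 + a_0 = -6  ->  a_2 = -3
  x^1: 6 a_3 - 4 a_2 - 2 a_1 - a_0 = 0  ->  6 a_3 = 4 a_2 + 2 a_1 + a_0 = -18  ->  a_3 = -3
  x^2: 12 a_4 - 6 a_3 - 3 a_2 - a_1 = 0  ->  12 a_4 = 6 a_3 + 3 a_2 + a_1 = -29  ->  a_4 = -29/12
Truncated series: y(x) = -2 - 2 x - 3 x^2 - 3 x^3 - (29/12) x^4 + O(x^5).

a_0 = -2; a_1 = -2; a_2 = -3; a_3 = -3; a_4 = -29/12


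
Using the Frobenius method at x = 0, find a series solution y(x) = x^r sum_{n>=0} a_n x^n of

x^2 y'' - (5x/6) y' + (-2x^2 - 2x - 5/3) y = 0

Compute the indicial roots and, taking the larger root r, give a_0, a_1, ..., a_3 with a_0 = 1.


Write in Frobenius form y'' + (p(x)/x) y' + (q(x)/x^2) y = 0:
  p(x) = -5/6,  q(x) = -2x^2 - 2x - 5/3.
Indicial equation: r(r-1) + (-5/6) r + (-5/3) = 0 -> roots r_1 = 5/2, r_2 = -2/3.
Take r = r_1 = 5/2. Let y(x) = x^r sum_{n>=0} a_n x^n with a_0 = 1.
Substitute y = x^r sum a_n x^n and match x^{r+n}. The recurrence is
  D(n) a_n - 2 a_{n-1} - 2 a_{n-2} = 0,  where D(n) = (r+n)(r+n-1) + (-5/6)(r+n) + (-5/3).
  a_n = [2 a_{n-1} + 2 a_{n-2}] / D(n).
Since the indicial polynomial factors as (r - r_1)(r - r_2), D(n) = (r_1 + n - r_1)(r_1 + n - r_2) = n(n + 19/6).
Evaluating step by step (a_0 = 1):
  n = 1: D(1) = 1(1 + 19/6) = 25/6; numerator = 2(1) = 2; a_1 = (2)/(25/6) = 12/25
  n = 2: D(2) = 2(2 + 19/6) = 31/3; numerator = 2(12/25) + 2(1) = 74/25; a_2 = (74/25)/(31/3) = 222/775
  n = 3: D(3) = 3(3 + 19/6) = 37/2; numerator = 2(222/775) + 2(12/25) = 1188/775; a_3 = (1188/775)/(37/2) = 2376/28675

r = 5/2; a_0 = 1; a_1 = 12/25; a_2 = 222/775; a_3 = 2376/28675


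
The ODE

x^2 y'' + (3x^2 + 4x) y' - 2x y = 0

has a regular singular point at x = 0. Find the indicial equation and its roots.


Divide by x^2 to reach normal form y'' + P_1(x) y' + P_2(x) y = 0 with P_1(x) = 3 + 4/x and P_2(x) = -2/x.
x = 0 is a singular point because the y'-coefficient 3 + 4/x has a pole at x = 0 and the y-coefficient -2/x has a pole at x = 0.
It is a regular singular point because x P_1(x) = p(x) = 3x + 4 and x^2 P_2(x) = q(x) = -2x are polynomials, hence analytic at x = 0.
p(0) = 4,  q(0) = 0.
Indicial equation: r(r-1) + p(0) r + q(0) = 0, i.e. r^2 + (p(0) - 1) r + q(0) = 0, i.e. r^2 + 3 r = 0.
Discriminant: (3)^2 - 4(0) = 9, so r = (-3 ± 3)/2.
Solving: r_1 = 0, r_2 = -3.

indicial: r^2 + 3 r = 0; roots r_1 = 0, r_2 = -3


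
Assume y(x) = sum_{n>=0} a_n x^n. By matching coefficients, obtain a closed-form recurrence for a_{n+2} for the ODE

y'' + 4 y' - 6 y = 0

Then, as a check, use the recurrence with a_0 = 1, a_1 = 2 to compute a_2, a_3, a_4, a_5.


Substitute y = sum_n a_n x^n.
y''(x) has coefficient (n+2)(n+1) a_{n+2} at x^n;
4 y'(x) has coefficient 4 (n+1) a_{n+1} at x^n;
-6 y(x) has coefficient -6 a_n at x^n.
Matching x^n: (n+2)(n+1) a_{n+2} + 4 (n+1) a_{n+1} - 6 a_n = 0.
Thus a_{n+2} = [-4 (n+1) a_{n+1} + 6 a_n] / ((n+1)(n+2)).

Check with a_0 = 1, a_1 = 2 (apply the recurrence for n = 0, 1, 2, 3): a_0 = 1, a_1 = 2, a_2 = -1, a_3 = 10/3, a_4 = -23/6, a_5 = 61/15.

a_(n+2) = [-4 (n+1) a_(n+1) + 6 a_n] / ((n+1)(n+2)); check: a_0 = 1, a_1 = 2, a_2 = -1, a_3 = 10/3, a_4 = -23/6, a_5 = 61/15


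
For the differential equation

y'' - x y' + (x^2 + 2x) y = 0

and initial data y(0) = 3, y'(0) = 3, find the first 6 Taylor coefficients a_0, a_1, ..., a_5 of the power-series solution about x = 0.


Ansatz: y(x) = sum_{n>=0} a_n x^n, so y'(x) = sum_{n>=1} n a_n x^(n-1) and y''(x) = sum_{n>=2} n(n-1) a_n x^(n-2).
Substitute into P(x) y'' + Q(x) y' + R(x) y = 0 with P(x) = 1, Q(x) = -x, R(x) = x^2 + 2x, and match powers of x.
Initial conditions: a_0 = 3, a_1 = 3.
Setting the coefficient of each power of x to zero and solving order by order (substituting the coefficients already found):
  x^0: 2 a_2 = 0  ->  a_2 = 0
  x^1: 6 a_3 - a_1 + 2 a_0 = 0  ->  6 a_3 = a_1 - 2 a_0 = -3  ->  a_3 = -1/2
  x^2: 12 a_4 - 2 a_2 + 2 a_1 + a_0 = 0  ->  12 a_4 = 2 a_2 - 2 a_1 - a_0 = -9  ->  a_4 = -3/4
  x^3: 20 a_5 - 3 a_3 + 2 a_2 + a_1 = 0  ->  20 a_5 = 3 a_3 - 2 a_2 - a_1 = -9/2  ->  a_5 = -9/40
Truncated series: y(x) = 3 + 3 x - (1/2) x^3 - (3/4) x^4 - (9/40) x^5 + O(x^6).

a_0 = 3; a_1 = 3; a_2 = 0; a_3 = -1/2; a_4 = -3/4; a_5 = -9/40


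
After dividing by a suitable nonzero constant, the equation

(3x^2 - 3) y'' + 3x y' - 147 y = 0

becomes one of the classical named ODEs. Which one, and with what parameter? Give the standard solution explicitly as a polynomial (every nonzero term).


All three coefficients share the factor -3; dividing through by -3 gives  (1 - x^2) y'' - x y' + 49 y = 0.
This matches the Chebyshev equation (1 - x^2) y'' - x y' + n^2 y = 0 (note the -x y' term, not -2x y') with n^2 = 49, so n = 7; the polynomial solution is T_7(x).
With y = sum_k a_k x^k, matching x^k gives (k+2)(k+1) a_{k+2} = (k^2 - n^2) a_k = (k - 7)(k + 7) a_k. The right side vanishes at k = 7, so the series with the parity of 7 terminates at degree 7.
Standard normalization: leading coefficient of T_n is 2^(n-1), so a_7 = 2^6 = 64. Work downward with a_k = (k+1)(k+2) a_{k+2} / ((k - 7)(k + 7)):
  a_5 = (6)(7)(64) / ((5 - 7)(5 + 7)) = 2688/(-24) = -112
  a_3 = (4)(5)(-112) / ((3 - 7)(3 + 7)) = -2240/(-40) = 56
  a_1 = (2)(3)(56) / ((1 - 7)(1 + 7)) = 336/(-48) = -7
Hence T_7(x) = 64 x^7 - 112 x^5 + 56 x^3 - 7 x.

T_7(x); series = 64 x^7 - 112 x^5 + 56 x^3 - 7 x


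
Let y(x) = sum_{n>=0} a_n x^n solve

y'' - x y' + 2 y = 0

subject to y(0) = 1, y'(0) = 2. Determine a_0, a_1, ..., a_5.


Ansatz: y(x) = sum_{n>=0} a_n x^n, so y'(x) = sum_{n>=1} n a_n x^(n-1) and y''(x) = sum_{n>=2} n(n-1) a_n x^(n-2).
Substitute into P(x) y'' + Q(x) y' + R(x) y = 0 with P(x) = 1, Q(x) = -x, R(x) = 2, and match powers of x.
Initial conditions: a_0 = 1, a_1 = 2.
Setting the coefficient of each power of x to zero and solving order by order (substituting the coefficients already found):
  x^0: 2 a_2 + 2 a_0 = 0  ->  2 a_2 = -2 a_0 = -2  ->  a_2 = -1
  x^1: 6 a_3 + a_1 = 0  ->  6 a_3 = -a_1 = -2  ->  a_3 = -1/3
  x^2: 12 a_4 = 0  ->  a_4 = 0
  x^3: 20 a_5 - a_3 = 0  ->  20 a_5 = a_3 = -1/3  ->  a_5 = -1/60
Truncated series: y(x) = 1 + 2 x - x^2 - (1/3) x^3 - (1/60) x^5 + O(x^6).

a_0 = 1; a_1 = 2; a_2 = -1; a_3 = -1/3; a_4 = 0; a_5 = -1/60


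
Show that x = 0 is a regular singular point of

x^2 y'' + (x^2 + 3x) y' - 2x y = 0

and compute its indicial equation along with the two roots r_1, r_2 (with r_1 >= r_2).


Divide by x^2 to reach normal form y'' + P_1(x) y' + P_2(x) y = 0 with P_1(x) = 1 + 3/x and P_2(x) = -2/x.
x = 0 is a singular point because the y'-coefficient 1 + 3/x has a pole at x = 0 and the y-coefficient -2/x has a pole at x = 0.
It is a regular singular point because x P_1(x) = p(x) = x + 3 and x^2 P_2(x) = q(x) = -2x are polynomials, hence analytic at x = 0.
p(0) = 3,  q(0) = 0.
Indicial equation: r(r-1) + p(0) r + q(0) = 0, i.e. r^2 + (p(0) - 1) r + q(0) = 0, i.e. r^2 + 2 r = 0.
Discriminant: (2)^2 - 4(0) = 4, so r = (-2 ± 2)/2.
Solving: r_1 = 0, r_2 = -2.

indicial: r^2 + 2 r = 0; roots r_1 = 0, r_2 = -2


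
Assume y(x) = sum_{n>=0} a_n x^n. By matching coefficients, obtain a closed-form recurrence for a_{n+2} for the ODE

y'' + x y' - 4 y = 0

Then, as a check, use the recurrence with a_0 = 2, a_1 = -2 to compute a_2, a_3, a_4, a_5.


Substitute y = sum_n a_n x^n.
y''(x) has coefficient (n+2)(n+1) a_{n+2} at x^n;
x y'(x) has coefficient n a_n at x^n (shift);
-4 y(x) has coefficient -4 a_n at x^n.
Matching x^n: (n+2)(n+1) a_{n+2} + (n - 4) a_n = 0.
Thus a_{n+2} = (-n + 4) / ((n+1)(n+2)) * a_n.

Check with a_0 = 2, a_1 = -2 (apply the recurrence for n = 0, 1, 2, 3): a_0 = 2, a_1 = -2, a_2 = 4, a_3 = -1, a_4 = 2/3, a_5 = -1/20.

a_(n+2) = (-n + 4) / ((n+1)(n+2)) * a_n; check: a_0 = 2, a_1 = -2, a_2 = 4, a_3 = -1, a_4 = 2/3, a_5 = -1/20


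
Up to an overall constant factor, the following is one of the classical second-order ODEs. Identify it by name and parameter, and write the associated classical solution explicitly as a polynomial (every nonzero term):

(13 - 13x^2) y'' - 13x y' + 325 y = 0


All three coefficients share the factor 13; dividing through by 13 gives  (1 - x^2) y'' - x y' + 25 y = 0.
This matches the Chebyshev equation (1 - x^2) y'' - x y' + n^2 y = 0 (note the -x y' term, not -2x y') with n^2 = 25, so n = 5; the polynomial solution is T_5(x).
With y = sum_k a_k x^k, matching x^k gives (k+2)(k+1) a_{k+2} = (k^2 - n^2) a_k = (k - 5)(k + 5) a_k. The right side vanishes at k = 5, so the series with the parity of 5 terminates at degree 5.
Standard normalization: leading coefficient of T_n is 2^(n-1), so a_5 = 2^4 = 16. Work downward with a_k = (k+1)(k+2) a_{k+2} / ((k - 5)(k + 5)):
  a_3 = (4)(5)(16) / ((3 - 5)(3 + 5)) = 320/(-16) = -20
  a_1 = (2)(3)(-20) / ((1 - 5)(1 + 5)) = -120/(-24) = 5
Hence T_5(x) = 16 x^5 - 20 x^3 + 5 x.

T_5(x); series = 16 x^5 - 20 x^3 + 5 x


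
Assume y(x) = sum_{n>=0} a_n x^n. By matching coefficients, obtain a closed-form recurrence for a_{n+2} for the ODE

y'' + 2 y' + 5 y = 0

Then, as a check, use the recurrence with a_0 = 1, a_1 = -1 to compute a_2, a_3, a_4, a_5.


Substitute y = sum_n a_n x^n.
y''(x) has coefficient (n+2)(n+1) a_{n+2} at x^n;
2 y'(x) has coefficient 2 (n+1) a_{n+1} at x^n;
5 y(x) has coefficient 5 a_n at x^n.
Matching x^n: (n+2)(n+1) a_{n+2} + 2 (n+1) a_{n+1} + 5 a_n = 0.
Thus a_{n+2} = [-2 (n+1) a_{n+1} - 5 a_n] / ((n+1)(n+2)).

Check with a_0 = 1, a_1 = -1 (apply the recurrence for n = 0, 1, 2, 3): a_0 = 1, a_1 = -1, a_2 = -3/2, a_3 = 11/6, a_4 = -7/24, a_5 = -41/120.

a_(n+2) = [-2 (n+1) a_(n+1) - 5 a_n] / ((n+1)(n+2)); check: a_0 = 1, a_1 = -1, a_2 = -3/2, a_3 = 11/6, a_4 = -7/24, a_5 = -41/120


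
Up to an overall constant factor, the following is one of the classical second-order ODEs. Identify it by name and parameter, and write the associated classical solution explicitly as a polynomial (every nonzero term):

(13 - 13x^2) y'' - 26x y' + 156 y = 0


All three coefficients share the factor 13; dividing through by 13 gives  (1 - x^2) y'' - 2x y' + 12 y = 0.
This matches the Legendre equation (1 - x^2) y'' - 2x y' + n(n+1) y = 0 (note the -2x y' term) with n(n+1) = 12, so n = 3; the polynomial solution is P_3(x).
With y = sum_k a_k x^k, matching x^k gives (k+2)(k+1) a_{k+2} = [k(k+1) - n(n+1)] a_k = (k - 3)(k + 4) a_k. The right side vanishes at k = 3, so the series with the parity of 3 terminates at degree 3.
Standard normalization (P_n(1) = 1): leading coefficient (2n)!/(2^n (n!)^2) = 720/(8*36) = 5/2, so a_3 = 5/2. Work downward with a_k = (k+1)(k+2) a_{k+2} / ((k - 3)(k + 4)):
  a_1 = (2)(3)(5/2) / ((1 - 3)(1 + 4)) = 15/(-10) = -3/2
Hence P_3(x) = 5 x^3/2 - 3 x/2.

P_3(x); series = 5 x^3/2 - 3 x/2


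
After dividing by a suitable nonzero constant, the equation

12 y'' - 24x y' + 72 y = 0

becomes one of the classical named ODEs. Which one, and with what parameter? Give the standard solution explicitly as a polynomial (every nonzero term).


All three coefficients share the factor 12; dividing through by 12 gives  y'' - 2x y' + 6 y = 0.
This matches the Hermite equation y'' - 2x y' + 2n y = 0 with 2n = 6, so n = 3; the polynomial solution is H_3(x).
With y = sum_k a_k x^k, matching x^k gives (k+2)(k+1) a_{k+2} = 2(k - n) a_k = 2(k - 3) a_k. The right side vanishes at k = 3, so the series with the parity of 3 terminates at degree 3.
Standard normalization: leading coefficient of H_n is 2^n, so a_3 = 2^3 = 8. Work downward with a_k = (k+1)(k+2) a_{k+2} / (2(k - n)):
  a_1 = (2)(3)(8) / (2(1 - 3)) = 48/(-4) = -12
Hence H_3(x) = 8 x^3 - 12 x.

H_3(x); series = 8 x^3 - 12 x


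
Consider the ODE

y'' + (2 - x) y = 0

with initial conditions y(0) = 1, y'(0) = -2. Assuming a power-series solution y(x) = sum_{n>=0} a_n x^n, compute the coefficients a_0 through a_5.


Ansatz: y(x) = sum_{n>=0} a_n x^n, so y'(x) = sum_{n>=1} n a_n x^(n-1) and y''(x) = sum_{n>=2} n(n-1) a_n x^(n-2).
Substitute into P(x) y'' + Q(x) y' + R(x) y = 0 with P(x) = 1, Q(x) = 0, R(x) = 2 - x, and match powers of x.
Initial conditions: a_0 = 1, a_1 = -2.
Setting the coefficient of each power of x to zero and solving order by order (substituting the coefficients already found):
  x^0: 2 a_2 + 2 a_0 = 0  ->  2 a_2 = -2 a_0 = -2  ->  a_2 = -1
  x^1: 6 a_3 + 2 a_1 - a_0 = 0  ->  6 a_3 = -2 a_1 + a_0 = 5  ->  a_3 = 5/6
  x^2: 12 a_4 + 2 a_2 - a_1 = 0  ->  12 a_4 = -2 a_2 + a_1 = 0  ->  a_4 = 0
  x^3: 20 a_5 + 2 a_3 - a_2 = 0  ->  20 a_5 = -2 a_3 + a_2 = -8/3  ->  a_5 = -2/15
Truncated series: y(x) = 1 - 2 x - x^2 + (5/6) x^3 - (2/15) x^5 + O(x^6).

a_0 = 1; a_1 = -2; a_2 = -1; a_3 = 5/6; a_4 = 0; a_5 = -2/15


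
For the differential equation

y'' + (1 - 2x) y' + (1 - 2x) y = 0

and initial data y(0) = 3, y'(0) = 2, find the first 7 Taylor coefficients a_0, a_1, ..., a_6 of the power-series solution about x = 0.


Ansatz: y(x) = sum_{n>=0} a_n x^n, so y'(x) = sum_{n>=1} n a_n x^(n-1) and y''(x) = sum_{n>=2} n(n-1) a_n x^(n-2).
Substitute into P(x) y'' + Q(x) y' + R(x) y = 0 with P(x) = 1, Q(x) = 1 - 2x, R(x) = 1 - 2x, and match powers of x.
Initial conditions: a_0 = 3, a_1 = 2.
Setting the coefficient of each power of x to zero and solving order by order (substituting the coefficients already found):
  x^0: 2 a_2 + a_1 + a_0 = 0  ->  2 a_2 = -a_1 - a_0 = -5  ->  a_2 = -5/2
  x^1: 6 a_3 + 2 a_2 - a_1 - 2 a_0 = 0  ->  6 a_3 = -2 a_2 + a_1 + 2 a_0 = 13  ->  a_3 = 13/6
  x^2: 12 a_4 + 3 a_3 - 3 a_2 - 2 a_1 = 0  ->  12 a_4 = -3 a_3 + 3 a_2 + 2 a_1 = -10  ->  a_4 = -5/6
  x^3: 20 a_5 + 4 a_4 - 5 a_3 - 2 a_2 = 0  ->  20 a_5 = -4 a_4 + 5 a_3 + 2 a_2 = 55/6  ->  a_5 = 11/24
  x^4: 30 a_6 + 5 a_5 - 7 a_4 - 2 a_3 = 0  ->  30 a_6 = -5 a_5 + 7 a_4 + 2 a_3 = -91/24  ->  a_6 = -91/720
Truncated series: y(x) = 3 + 2 x - (5/2) x^2 + (13/6) x^3 - (5/6) x^4 + (11/24) x^5 - (91/720) x^6 + O(x^7).

a_0 = 3; a_1 = 2; a_2 = -5/2; a_3 = 13/6; a_4 = -5/6; a_5 = 11/24; a_6 = -91/720


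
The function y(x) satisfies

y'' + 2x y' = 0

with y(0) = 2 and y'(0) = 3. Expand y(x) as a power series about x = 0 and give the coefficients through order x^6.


Ansatz: y(x) = sum_{n>=0} a_n x^n, so y'(x) = sum_{n>=1} n a_n x^(n-1) and y''(x) = sum_{n>=2} n(n-1) a_n x^(n-2).
Substitute into P(x) y'' + Q(x) y' + R(x) y = 0 with P(x) = 1, Q(x) = 2x, R(x) = 0, and match powers of x.
Initial conditions: a_0 = 2, a_1 = 3.
Setting the coefficient of each power of x to zero and solving order by order (substituting the coefficients already found):
  x^0: 2 a_2 = 0  ->  a_2 = 0
  x^1: 6 a_3 + 2 a_1 = 0  ->  6 a_3 = -2 a_1 = -6  ->  a_3 = -1
  x^2: 12 a_4 + 4 a_2 = 0  ->  12 a_4 = -4 a_2 = 0  ->  a_4 = 0
  x^3: 20 a_5 + 6 a_3 = 0  ->  20 a_5 = -6 a_3 = 6  ->  a_5 = 3/10
  x^4: 30 a_6 + 8 a_4 = 0  ->  30 a_6 = -8 a_4 = 0  ->  a_6 = 0
Truncated series: y(x) = 2 + 3 x - x^3 + (3/10) x^5 + O(x^7).

a_0 = 2; a_1 = 3; a_2 = 0; a_3 = -1; a_4 = 0; a_5 = 3/10; a_6 = 0
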